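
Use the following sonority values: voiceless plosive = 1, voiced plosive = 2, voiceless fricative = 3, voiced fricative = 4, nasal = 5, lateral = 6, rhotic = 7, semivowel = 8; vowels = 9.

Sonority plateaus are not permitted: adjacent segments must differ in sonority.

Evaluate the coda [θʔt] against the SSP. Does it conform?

/θ/ — voiceless fricative, sonority 3.
/ʔ/ — voiceless plosive, sonority 1.
/t/ — voiceless plosive, sonority 1.
The profile is 3-1-1. Between /ʔ/ (1) and /t/ (1) sonority does not fall, so the cluster violates the SSP.

no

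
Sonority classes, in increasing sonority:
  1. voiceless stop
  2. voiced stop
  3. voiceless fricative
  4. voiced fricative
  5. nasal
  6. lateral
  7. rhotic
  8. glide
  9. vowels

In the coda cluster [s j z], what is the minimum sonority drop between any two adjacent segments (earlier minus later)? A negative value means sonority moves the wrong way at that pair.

-5

/s/ is a voiceless fricative (sonority 3).
/j/ is a glide (sonority 8).
/z/ is a voiced fricative (sonority 4).
/s/→/j/: change -5.
/j/→/z/: change +4.
Minimum = -5.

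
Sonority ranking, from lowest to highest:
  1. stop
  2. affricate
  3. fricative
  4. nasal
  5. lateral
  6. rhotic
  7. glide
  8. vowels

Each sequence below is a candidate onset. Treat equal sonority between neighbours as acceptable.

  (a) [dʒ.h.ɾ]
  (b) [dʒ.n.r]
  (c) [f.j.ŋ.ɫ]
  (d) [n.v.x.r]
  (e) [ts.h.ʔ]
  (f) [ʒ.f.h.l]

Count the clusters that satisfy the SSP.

3

(a) sonority 2-3-6: well-formed.
(b) sonority 2-4-6: well-formed.
(c) sonority 3-7-4-5: ill-formed.
(d) sonority 4-3-3-6: ill-formed.
(e) sonority 2-3-1: ill-formed.
(f) sonority 3-3-3-5: well-formed.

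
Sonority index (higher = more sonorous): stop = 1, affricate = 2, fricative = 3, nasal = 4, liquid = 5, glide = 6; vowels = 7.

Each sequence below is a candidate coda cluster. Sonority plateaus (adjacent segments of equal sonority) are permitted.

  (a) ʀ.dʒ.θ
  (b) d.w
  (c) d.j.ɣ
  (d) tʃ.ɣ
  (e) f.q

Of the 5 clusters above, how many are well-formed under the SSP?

1

(a) 5-2-3 → violates
(b) 1-6 → violates
(c) 1-6-3 → violates
(d) 2-3 → violates
(e) 3-1 → obeys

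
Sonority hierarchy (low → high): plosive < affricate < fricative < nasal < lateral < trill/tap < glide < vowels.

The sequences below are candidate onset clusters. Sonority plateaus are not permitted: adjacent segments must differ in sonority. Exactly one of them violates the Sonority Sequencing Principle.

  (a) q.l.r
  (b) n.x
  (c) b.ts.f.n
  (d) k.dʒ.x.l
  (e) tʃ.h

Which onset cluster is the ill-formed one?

(a) sonority 1-5-6: well-formed.
(b) sonority 4-3: ill-formed.
(c) sonority 1-2-3-4: well-formed.
(d) sonority 1-2-3-5: well-formed.
(e) sonority 2-3: well-formed.

b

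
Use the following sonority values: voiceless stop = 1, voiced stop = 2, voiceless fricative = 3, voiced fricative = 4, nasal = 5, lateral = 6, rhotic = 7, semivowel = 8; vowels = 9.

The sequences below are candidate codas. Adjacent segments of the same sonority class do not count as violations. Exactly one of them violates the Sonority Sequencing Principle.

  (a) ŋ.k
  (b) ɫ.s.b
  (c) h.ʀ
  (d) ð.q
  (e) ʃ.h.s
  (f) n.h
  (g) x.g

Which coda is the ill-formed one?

c

(a) 5-1 → obeys
(b) 6-3-2 → obeys
(c) 3-7 → violates
(d) 4-1 → obeys
(e) 3-3-3 → obeys
(f) 5-3 → obeys
(g) 3-2 → obeys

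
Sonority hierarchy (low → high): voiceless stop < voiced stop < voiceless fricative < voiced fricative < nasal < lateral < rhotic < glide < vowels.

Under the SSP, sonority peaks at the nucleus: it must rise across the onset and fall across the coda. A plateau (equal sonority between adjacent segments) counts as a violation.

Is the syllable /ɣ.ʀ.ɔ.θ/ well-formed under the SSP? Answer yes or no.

Onset: /ɣ/ is a voiced fricative (sonority 4), /ʀ/ is a rhotic (sonority 7); then the nucleus /ɔ/ (sonority 9).
Onset profile 4-7-9 — rises to the nucleus.
Coda: /θ/ is a voiceless fricative (sonority 3).
Coda profile 9-3 — falls from the nucleus.

yes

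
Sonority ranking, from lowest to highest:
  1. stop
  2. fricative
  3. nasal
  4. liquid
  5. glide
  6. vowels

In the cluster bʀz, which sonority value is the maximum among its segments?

/b/: stop = 1.
/ʀ/: liquid = 4.
/z/: fricative = 2.
The maximum is 4.

4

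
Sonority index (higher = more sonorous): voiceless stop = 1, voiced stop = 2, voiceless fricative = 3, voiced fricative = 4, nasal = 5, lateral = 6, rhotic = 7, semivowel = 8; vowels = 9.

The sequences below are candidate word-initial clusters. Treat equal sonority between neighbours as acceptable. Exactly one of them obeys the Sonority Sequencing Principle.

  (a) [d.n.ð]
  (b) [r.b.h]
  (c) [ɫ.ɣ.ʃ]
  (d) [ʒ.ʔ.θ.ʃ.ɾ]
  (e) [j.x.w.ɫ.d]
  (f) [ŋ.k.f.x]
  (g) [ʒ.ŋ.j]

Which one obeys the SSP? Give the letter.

(a) [d.n.ð]: profile 2-5-4 — violates.
(b) [r.b.h]: profile 7-2-3 — violates.
(c) [ɫ.ɣ.ʃ]: profile 6-4-3 — violates.
(d) [ʒ.ʔ.θ.ʃ.ɾ]: profile 4-1-3-3-7 — violates.
(e) [j.x.w.ɫ.d]: profile 8-3-8-6-2 — violates.
(f) [ŋ.k.f.x]: profile 5-1-3-3 — violates.
(g) [ʒ.ŋ.j]: profile 4-5-8 — obeys.

g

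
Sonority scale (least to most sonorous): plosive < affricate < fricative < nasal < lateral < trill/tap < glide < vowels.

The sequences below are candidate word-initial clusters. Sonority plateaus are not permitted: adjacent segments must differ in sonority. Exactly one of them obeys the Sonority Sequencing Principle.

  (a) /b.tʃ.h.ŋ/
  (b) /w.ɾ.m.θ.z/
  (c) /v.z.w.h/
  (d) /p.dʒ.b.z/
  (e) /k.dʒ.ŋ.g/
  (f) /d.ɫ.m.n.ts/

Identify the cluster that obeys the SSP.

a

(a) 1-2-3-4 → obeys
(b) 7-6-4-3-3 → violates
(c) 3-3-7-3 → violates
(d) 1-2-1-3 → violates
(e) 1-2-4-1 → violates
(f) 1-5-4-4-2 → violates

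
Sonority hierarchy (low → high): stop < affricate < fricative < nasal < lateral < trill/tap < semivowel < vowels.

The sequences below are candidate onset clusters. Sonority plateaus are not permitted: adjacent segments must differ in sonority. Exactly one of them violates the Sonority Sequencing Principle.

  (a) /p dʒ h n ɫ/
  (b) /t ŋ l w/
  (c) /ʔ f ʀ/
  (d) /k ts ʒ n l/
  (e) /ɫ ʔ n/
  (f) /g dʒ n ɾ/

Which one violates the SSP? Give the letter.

e

(a) 1-2-3-4-5 → obeys
(b) 1-4-5-7 → obeys
(c) 1-3-6 → obeys
(d) 1-2-3-4-5 → obeys
(e) 5-1-4 → violates
(f) 1-2-4-6 → obeys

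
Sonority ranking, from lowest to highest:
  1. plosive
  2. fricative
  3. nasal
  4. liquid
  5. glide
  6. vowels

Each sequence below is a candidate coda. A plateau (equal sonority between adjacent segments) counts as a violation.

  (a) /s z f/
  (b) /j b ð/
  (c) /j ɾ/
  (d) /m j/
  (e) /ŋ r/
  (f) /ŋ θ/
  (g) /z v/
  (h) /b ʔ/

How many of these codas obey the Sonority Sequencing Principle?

2

(a) sonority 2-2-2: ill-formed.
(b) sonority 5-1-2: ill-formed.
(c) sonority 5-4: well-formed.
(d) sonority 3-5: ill-formed.
(e) sonority 3-4: ill-formed.
(f) sonority 3-2: well-formed.
(g) sonority 2-2: ill-formed.
(h) sonority 1-1: ill-formed.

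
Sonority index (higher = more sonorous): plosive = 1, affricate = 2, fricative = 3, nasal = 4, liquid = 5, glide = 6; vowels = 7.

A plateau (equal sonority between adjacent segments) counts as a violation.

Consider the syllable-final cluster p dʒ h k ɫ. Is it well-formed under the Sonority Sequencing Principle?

/p/ is a plosive (sonority 1).
/dʒ/ is an affricate (sonority 2).
/h/ is a fricative (sonority 3).
/k/ is a plosive (sonority 1).
/ɫ/ is a liquid (sonority 5).
The profile is 1-2-3-1-5. Between /p/ (1) and /dʒ/ (2) sonority does not fall, so the cluster violates the SSP.

no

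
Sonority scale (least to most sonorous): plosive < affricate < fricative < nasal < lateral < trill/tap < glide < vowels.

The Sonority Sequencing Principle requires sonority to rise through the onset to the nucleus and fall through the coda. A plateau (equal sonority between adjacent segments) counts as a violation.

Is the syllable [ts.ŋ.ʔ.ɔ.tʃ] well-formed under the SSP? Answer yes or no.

no

Onset: /ts/ is an affricate (sonority 2), /ŋ/ is a nasal (sonority 4), /ʔ/ is a plosive (sonority 1); then the nucleus /ɔ/ (sonority 8).
Onset profile 2-4-1-8 — does not strictly rise throughout.
Coda: /tʃ/ is an affricate (sonority 2).
Coda profile 8-2 — falls from the nucleus.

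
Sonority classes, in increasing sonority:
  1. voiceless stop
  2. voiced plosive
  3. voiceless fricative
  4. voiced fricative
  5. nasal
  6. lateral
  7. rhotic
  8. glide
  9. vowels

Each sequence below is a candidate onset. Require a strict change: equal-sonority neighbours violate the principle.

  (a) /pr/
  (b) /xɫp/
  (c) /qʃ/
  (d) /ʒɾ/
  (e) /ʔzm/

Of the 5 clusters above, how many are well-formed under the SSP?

(a) sonority 1-7: well-formed.
(b) sonority 3-6-1: ill-formed.
(c) sonority 1-3: well-formed.
(d) sonority 4-7: well-formed.
(e) sonority 1-4-5: well-formed.

4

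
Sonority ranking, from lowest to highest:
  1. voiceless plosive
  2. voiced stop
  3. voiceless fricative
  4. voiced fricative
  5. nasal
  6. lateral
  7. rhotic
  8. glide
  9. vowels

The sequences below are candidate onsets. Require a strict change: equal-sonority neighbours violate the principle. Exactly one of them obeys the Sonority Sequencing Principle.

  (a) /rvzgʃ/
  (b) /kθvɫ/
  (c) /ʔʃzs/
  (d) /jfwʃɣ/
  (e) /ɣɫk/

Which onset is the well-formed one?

(a) /rvzgʃ/: profile 7-4-4-2-3 — violates.
(b) /kθvɫ/: profile 1-3-4-6 — obeys.
(c) /ʔʃzs/: profile 1-3-4-3 — violates.
(d) /jfwʃɣ/: profile 8-3-8-3-4 — violates.
(e) /ɣɫk/: profile 4-6-1 — violates.

b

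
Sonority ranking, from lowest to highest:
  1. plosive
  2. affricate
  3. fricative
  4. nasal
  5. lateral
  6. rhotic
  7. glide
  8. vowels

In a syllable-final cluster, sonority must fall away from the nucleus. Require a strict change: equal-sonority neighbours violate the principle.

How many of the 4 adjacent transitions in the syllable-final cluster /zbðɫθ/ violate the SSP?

2

/z/: fricative = 3.
/b/: plosive = 1.
/ð/: fricative = 3.
/ɫ/: lateral = 5.
/θ/: fricative = 3.
/z/→/b/: 3→1 (falls) — ok.
/b/→/ð/: 1→3 (does not fall) — violation.
/ð/→/ɫ/: 3→5 (does not fall) — violation.
/ɫ/→/θ/: 5→3 (falls) — ok.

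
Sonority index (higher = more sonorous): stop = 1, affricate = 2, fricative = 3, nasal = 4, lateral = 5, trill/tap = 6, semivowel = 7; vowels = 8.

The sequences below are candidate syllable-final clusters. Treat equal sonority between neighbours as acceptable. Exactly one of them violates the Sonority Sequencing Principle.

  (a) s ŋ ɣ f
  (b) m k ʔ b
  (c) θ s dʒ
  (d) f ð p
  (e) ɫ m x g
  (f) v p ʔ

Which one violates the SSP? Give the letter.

(a) 3-4-3-3 → violates
(b) 4-1-1-1 → obeys
(c) 3-3-2 → obeys
(d) 3-3-1 → obeys
(e) 5-4-3-1 → obeys
(f) 3-1-1 → obeys

a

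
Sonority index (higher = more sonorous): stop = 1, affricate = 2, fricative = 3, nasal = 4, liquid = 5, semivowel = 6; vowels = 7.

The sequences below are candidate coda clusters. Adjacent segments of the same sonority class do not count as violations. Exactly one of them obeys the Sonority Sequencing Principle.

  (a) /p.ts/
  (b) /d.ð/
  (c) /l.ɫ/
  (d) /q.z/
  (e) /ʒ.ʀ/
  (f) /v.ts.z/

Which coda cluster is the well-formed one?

(a) /p.ts/: profile 1-2 — violates.
(b) /d.ð/: profile 1-3 — violates.
(c) /l.ɫ/: profile 5-5 — obeys.
(d) /q.z/: profile 1-3 — violates.
(e) /ʒ.ʀ/: profile 3-5 — violates.
(f) /v.ts.z/: profile 3-2-3 — violates.

c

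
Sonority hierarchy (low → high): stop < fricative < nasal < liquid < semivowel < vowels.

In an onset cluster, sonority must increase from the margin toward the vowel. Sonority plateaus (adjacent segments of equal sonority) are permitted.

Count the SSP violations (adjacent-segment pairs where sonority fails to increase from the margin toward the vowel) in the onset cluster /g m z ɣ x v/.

1

/g/: stop = 1.
/m/: nasal = 3.
/z/: fricative = 2.
/ɣ/: fricative = 2.
/x/: fricative = 2.
/v/: fricative = 2.
/g/→/m/: 1→3 (rises) — ok.
/m/→/z/: 3→2 (does not rise) — violation.
/z/→/ɣ/: 2→2 (plateau, allowed) — ok.
/ɣ/→/x/: 2→2 (plateau, allowed) — ok.
/x/→/v/: 2→2 (plateau, allowed) — ok.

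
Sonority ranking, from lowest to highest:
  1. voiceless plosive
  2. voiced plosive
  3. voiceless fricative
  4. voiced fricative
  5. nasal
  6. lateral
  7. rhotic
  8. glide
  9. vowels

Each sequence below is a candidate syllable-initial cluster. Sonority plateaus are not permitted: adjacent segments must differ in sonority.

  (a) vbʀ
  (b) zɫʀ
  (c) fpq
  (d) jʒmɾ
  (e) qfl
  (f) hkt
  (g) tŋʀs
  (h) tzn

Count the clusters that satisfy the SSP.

(a) 4-2-7 → violates
(b) 4-6-7 → obeys
(c) 3-1-1 → violates
(d) 8-4-5-7 → violates
(e) 1-3-6 → obeys
(f) 3-1-1 → violates
(g) 1-5-7-3 → violates
(h) 1-4-5 → obeys

3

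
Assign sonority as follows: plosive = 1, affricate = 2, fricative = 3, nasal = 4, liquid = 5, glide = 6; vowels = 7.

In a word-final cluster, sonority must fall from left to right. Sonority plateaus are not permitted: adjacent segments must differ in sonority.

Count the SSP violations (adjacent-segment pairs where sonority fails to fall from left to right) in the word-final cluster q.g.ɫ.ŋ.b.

/q/ — plosive, sonority 1.
/g/ — plosive, sonority 1.
/ɫ/ — liquid, sonority 5.
/ŋ/ — nasal, sonority 4.
/b/ — plosive, sonority 1.
/q/→/g/: 1→1 (plateau) — violation.
/g/→/ɫ/: 1→5 (does not fall) — violation.
/ɫ/→/ŋ/: 5→4 (falls) — ok.
/ŋ/→/b/: 4→1 (falls) — ok.

2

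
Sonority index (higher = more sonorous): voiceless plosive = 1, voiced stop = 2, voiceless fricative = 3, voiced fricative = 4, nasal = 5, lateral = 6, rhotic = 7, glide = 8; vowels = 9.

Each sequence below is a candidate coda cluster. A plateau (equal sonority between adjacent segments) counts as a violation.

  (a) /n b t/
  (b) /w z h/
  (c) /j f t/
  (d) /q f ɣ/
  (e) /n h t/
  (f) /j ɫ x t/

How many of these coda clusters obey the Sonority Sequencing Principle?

(a) 5-2-1 → obeys
(b) 8-4-3 → obeys
(c) 8-3-1 → obeys
(d) 1-3-4 → violates
(e) 5-3-1 → obeys
(f) 8-6-3-1 → obeys

5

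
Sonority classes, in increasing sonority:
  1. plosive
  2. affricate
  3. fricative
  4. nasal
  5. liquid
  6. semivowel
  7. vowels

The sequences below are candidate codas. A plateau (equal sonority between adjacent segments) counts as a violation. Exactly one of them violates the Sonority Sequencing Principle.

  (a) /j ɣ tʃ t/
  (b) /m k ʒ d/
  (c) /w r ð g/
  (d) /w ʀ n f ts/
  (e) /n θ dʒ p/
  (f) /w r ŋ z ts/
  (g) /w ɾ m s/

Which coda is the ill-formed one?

b

(a) /j ɣ tʃ t/: profile 6-3-2-1 — obeys.
(b) /m k ʒ d/: profile 4-1-3-1 — violates.
(c) /w r ð g/: profile 6-5-3-1 — obeys.
(d) /w ʀ n f ts/: profile 6-5-4-3-2 — obeys.
(e) /n θ dʒ p/: profile 4-3-2-1 — obeys.
(f) /w r ŋ z ts/: profile 6-5-4-3-2 — obeys.
(g) /w ɾ m s/: profile 6-5-4-3 — obeys.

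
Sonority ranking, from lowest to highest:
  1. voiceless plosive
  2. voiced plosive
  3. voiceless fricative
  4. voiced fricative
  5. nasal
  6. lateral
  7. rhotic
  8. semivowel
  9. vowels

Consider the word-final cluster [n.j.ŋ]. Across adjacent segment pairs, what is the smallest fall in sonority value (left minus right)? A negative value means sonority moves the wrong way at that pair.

-3

/n/ is a nasal (sonority 5).
/j/ is a semivowel (sonority 8).
/ŋ/ is a nasal (sonority 5).
/n/→/j/: change -3.
/j/→/ŋ/: change +3.
Minimum = -3.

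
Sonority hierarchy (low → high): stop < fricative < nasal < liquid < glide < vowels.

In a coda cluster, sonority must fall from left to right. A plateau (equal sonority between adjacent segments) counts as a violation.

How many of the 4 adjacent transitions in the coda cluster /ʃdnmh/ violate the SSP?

2

/ʃ/: fricative = 2.
/d/: stop = 1.
/n/: nasal = 3.
/m/: nasal = 3.
/h/: fricative = 2.
/ʃ/→/d/: 2→1 (falls) — ok.
/d/→/n/: 1→3 (does not fall) — violation.
/n/→/m/: 3→3 (plateau) — violation.
/m/→/h/: 3→2 (falls) — ok.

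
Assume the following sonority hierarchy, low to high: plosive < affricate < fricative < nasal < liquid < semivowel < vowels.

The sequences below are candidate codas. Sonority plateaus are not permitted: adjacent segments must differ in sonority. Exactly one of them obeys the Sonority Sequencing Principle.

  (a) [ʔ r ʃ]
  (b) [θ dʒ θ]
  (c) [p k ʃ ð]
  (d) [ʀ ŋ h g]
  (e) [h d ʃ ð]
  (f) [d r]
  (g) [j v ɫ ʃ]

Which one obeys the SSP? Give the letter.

(a) [ʔ r ʃ]: profile 1-5-3 — violates.
(b) [θ dʒ θ]: profile 3-2-3 — violates.
(c) [p k ʃ ð]: profile 1-1-3-3 — violates.
(d) [ʀ ŋ h g]: profile 5-4-3-1 — obeys.
(e) [h d ʃ ð]: profile 3-1-3-3 — violates.
(f) [d r]: profile 1-5 — violates.
(g) [j v ɫ ʃ]: profile 6-3-5-3 — violates.

d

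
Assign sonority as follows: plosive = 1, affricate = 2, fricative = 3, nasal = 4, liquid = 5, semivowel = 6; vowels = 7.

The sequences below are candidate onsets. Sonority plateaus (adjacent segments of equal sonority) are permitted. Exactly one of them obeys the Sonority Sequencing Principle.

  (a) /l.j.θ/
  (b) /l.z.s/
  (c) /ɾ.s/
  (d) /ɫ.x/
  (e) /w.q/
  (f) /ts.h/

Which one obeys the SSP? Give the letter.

f

(a) /l.j.θ/: profile 5-6-3 — violates.
(b) /l.z.s/: profile 5-3-3 — violates.
(c) /ɾ.s/: profile 5-3 — violates.
(d) /ɫ.x/: profile 5-3 — violates.
(e) /w.q/: profile 6-1 — violates.
(f) /ts.h/: profile 2-3 — obeys.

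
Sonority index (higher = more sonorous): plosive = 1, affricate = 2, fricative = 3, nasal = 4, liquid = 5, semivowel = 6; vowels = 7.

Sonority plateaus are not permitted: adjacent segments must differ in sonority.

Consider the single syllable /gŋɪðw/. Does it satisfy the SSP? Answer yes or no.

Onset: /g/ is a plosive (sonority 1), /ŋ/ is a nasal (sonority 4); then the nucleus /ɪ/ (sonority 7).
Onset profile 1-4-7 — rises to the nucleus.
Coda: /ð/ is a fricative (sonority 3), /w/ is a semivowel (sonority 6).
Coda profile 7-3-6 — does not strictly fall throughout.

no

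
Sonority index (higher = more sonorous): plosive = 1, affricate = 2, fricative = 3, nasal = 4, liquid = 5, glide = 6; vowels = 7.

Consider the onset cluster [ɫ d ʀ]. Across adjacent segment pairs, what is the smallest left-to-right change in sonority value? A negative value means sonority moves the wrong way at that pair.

-4

/ɫ/ is a liquid (sonority 5).
/d/ is a plosive (sonority 1).
/ʀ/ is a liquid (sonority 5).
/ɫ/→/d/: change -4.
/d/→/ʀ/: change +4.
Minimum = -4.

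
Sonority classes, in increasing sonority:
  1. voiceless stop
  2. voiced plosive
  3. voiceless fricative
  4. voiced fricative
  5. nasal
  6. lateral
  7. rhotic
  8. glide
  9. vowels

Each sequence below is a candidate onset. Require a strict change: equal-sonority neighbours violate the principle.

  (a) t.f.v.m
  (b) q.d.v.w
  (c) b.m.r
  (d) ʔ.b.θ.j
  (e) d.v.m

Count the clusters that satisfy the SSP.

5

(a) 1-3-4-5 → obeys
(b) 1-2-4-8 → obeys
(c) 2-5-7 → obeys
(d) 1-2-3-8 → obeys
(e) 2-4-5 → obeys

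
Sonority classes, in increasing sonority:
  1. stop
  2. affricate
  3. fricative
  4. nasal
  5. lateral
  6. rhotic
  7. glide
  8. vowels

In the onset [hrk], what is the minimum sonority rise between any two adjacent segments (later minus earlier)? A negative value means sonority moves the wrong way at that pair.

-5

/h/ is a fricative (sonority 3).
/r/ is a rhotic (sonority 6).
/k/ is a stop (sonority 1).
/h/→/r/: change +3.
/r/→/k/: change -5.
Minimum = -5.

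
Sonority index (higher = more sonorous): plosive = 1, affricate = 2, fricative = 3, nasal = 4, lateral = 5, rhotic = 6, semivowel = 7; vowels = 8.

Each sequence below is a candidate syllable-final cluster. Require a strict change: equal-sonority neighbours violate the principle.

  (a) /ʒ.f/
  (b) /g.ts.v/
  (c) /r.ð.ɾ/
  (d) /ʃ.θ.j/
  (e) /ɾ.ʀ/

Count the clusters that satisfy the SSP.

(a) /ʒ.f/: profile 3-3 — violates.
(b) /g.ts.v/: profile 1-2-3 — violates.
(c) /r.ð.ɾ/: profile 6-3-6 — violates.
(d) /ʃ.θ.j/: profile 3-3-7 — violates.
(e) /ɾ.ʀ/: profile 6-6 — violates.

0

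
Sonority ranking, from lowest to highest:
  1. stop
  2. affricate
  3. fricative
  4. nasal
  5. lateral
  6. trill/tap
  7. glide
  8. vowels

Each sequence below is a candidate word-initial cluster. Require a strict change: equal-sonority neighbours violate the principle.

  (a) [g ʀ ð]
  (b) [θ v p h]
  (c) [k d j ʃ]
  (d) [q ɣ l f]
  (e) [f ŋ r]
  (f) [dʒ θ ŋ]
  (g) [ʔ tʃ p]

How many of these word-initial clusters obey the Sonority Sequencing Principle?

(a) [g ʀ ð]: profile 1-6-3 — violates.
(b) [θ v p h]: profile 3-3-1-3 — violates.
(c) [k d j ʃ]: profile 1-1-7-3 — violates.
(d) [q ɣ l f]: profile 1-3-5-3 — violates.
(e) [f ŋ r]: profile 3-4-6 — obeys.
(f) [dʒ θ ŋ]: profile 2-3-4 — obeys.
(g) [ʔ tʃ p]: profile 1-2-1 — violates.

2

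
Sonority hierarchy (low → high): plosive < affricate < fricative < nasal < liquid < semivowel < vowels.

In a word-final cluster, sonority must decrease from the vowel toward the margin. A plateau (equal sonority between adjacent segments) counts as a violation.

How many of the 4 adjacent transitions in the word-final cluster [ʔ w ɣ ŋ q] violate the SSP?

/ʔ/: plosive = 1.
/w/: semivowel = 6.
/ɣ/: fricative = 3.
/ŋ/: nasal = 4.
/q/: plosive = 1.
/ʔ/→/w/: 1→6 (does not fall) — violation.
/w/→/ɣ/: 6→3 (falls) — ok.
/ɣ/→/ŋ/: 3→4 (does not fall) — violation.
/ŋ/→/q/: 4→1 (falls) — ok.

2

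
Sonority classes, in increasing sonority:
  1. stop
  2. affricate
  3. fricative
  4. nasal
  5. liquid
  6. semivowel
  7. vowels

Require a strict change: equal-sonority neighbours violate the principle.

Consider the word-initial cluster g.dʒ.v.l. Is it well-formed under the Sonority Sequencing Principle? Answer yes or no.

/g/: stop = 1.
/dʒ/: affricate = 2.
/v/: fricative = 3.
/l/: liquid = 5.
The profile 1-2-3-5 strictly rises, so the word-initial cluster satisfies the SSP.

yes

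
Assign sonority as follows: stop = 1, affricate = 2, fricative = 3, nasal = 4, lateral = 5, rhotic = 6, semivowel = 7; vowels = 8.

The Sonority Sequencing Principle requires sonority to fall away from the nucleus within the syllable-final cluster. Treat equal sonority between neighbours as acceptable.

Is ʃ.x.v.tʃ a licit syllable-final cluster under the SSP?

/ʃ/: fricative = 3.
/x/: fricative = 3.
/v/: fricative = 3.
/tʃ/: affricate = 2.
The profile 3-3-3-2 is non-increasing (plateaus allowed), so the syllable-final cluster satisfies the SSP.

yes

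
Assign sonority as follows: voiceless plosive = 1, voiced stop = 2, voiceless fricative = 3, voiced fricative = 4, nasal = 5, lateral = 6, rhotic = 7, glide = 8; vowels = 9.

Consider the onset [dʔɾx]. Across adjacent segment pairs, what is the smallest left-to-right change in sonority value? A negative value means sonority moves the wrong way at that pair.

-4

/d/ — voiced stop, sonority 2.
/ʔ/ — voiceless plosive, sonority 1.
/ɾ/ — rhotic, sonority 7.
/x/ — voiceless fricative, sonority 3.
/d/→/ʔ/: change -1.
/ʔ/→/ɾ/: change +6.
/ɾ/→/x/: change -4.
Minimum = -4.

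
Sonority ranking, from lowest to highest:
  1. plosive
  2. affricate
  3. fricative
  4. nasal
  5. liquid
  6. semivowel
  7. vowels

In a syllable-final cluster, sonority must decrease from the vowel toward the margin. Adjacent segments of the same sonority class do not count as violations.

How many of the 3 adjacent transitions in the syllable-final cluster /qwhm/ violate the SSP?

2

/q/: plosive = 1.
/w/: semivowel = 6.
/h/: fricative = 3.
/m/: nasal = 4.
/q/→/w/: 1→6 (does not fall) — violation.
/w/→/h/: 6→3 (falls) — ok.
/h/→/m/: 3→4 (does not fall) — violation.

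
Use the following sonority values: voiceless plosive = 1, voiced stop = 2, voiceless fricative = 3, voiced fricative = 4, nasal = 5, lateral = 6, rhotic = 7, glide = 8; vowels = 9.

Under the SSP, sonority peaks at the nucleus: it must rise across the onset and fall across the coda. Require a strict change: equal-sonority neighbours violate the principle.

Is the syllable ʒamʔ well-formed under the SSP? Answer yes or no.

Onset: /ʒ/ is a voiced fricative (sonority 4); then the nucleus /a/ (sonority 9).
Onset profile 4-9 — rises to the nucleus.
Coda: /m/ is a nasal (sonority 5), /ʔ/ is a voiceless plosive (sonority 1).
Coda profile 9-5-1 — falls from the nucleus.

yes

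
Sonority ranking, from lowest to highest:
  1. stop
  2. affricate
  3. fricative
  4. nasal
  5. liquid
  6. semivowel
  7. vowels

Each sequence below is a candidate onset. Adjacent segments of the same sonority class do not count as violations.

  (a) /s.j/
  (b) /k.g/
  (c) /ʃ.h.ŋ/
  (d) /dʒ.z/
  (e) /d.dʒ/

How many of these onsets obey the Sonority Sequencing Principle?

(a) /s.j/: profile 3-6 — obeys.
(b) /k.g/: profile 1-1 — obeys.
(c) /ʃ.h.ŋ/: profile 3-3-4 — obeys.
(d) /dʒ.z/: profile 2-3 — obeys.
(e) /d.dʒ/: profile 1-2 — obeys.

5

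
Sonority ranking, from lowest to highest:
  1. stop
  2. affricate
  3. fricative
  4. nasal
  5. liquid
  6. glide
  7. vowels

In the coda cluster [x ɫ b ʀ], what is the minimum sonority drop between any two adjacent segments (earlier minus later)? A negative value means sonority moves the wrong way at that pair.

/x/ is a fricative (sonority 3).
/ɫ/ is a liquid (sonority 5).
/b/ is a stop (sonority 1).
/ʀ/ is a liquid (sonority 5).
/x/→/ɫ/: change -2.
/ɫ/→/b/: change +4.
/b/→/ʀ/: change -4.
Minimum = -4.

-4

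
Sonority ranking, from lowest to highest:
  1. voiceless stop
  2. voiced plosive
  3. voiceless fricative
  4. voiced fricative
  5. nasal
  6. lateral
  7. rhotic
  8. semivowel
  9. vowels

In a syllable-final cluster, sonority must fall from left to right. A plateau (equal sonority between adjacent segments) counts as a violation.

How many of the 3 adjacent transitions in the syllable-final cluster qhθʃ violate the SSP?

3

/q/ — voiceless stop, sonority 1.
/h/ — voiceless fricative, sonority 3.
/θ/ — voiceless fricative, sonority 3.
/ʃ/ — voiceless fricative, sonority 3.
/q/→/h/: 1→3 (does not fall) — violation.
/h/→/θ/: 3→3 (plateau) — violation.
/θ/→/ʃ/: 3→3 (plateau) — violation.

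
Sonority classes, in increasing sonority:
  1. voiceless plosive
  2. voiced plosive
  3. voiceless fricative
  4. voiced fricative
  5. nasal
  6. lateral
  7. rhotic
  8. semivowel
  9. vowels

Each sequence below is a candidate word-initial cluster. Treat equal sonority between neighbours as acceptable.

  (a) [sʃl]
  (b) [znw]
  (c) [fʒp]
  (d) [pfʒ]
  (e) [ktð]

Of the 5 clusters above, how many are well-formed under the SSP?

4

(a) [sʃl]: profile 3-3-6 — obeys.
(b) [znw]: profile 4-5-8 — obeys.
(c) [fʒp]: profile 3-4-1 — violates.
(d) [pfʒ]: profile 1-3-4 — obeys.
(e) [ktð]: profile 1-1-4 — obeys.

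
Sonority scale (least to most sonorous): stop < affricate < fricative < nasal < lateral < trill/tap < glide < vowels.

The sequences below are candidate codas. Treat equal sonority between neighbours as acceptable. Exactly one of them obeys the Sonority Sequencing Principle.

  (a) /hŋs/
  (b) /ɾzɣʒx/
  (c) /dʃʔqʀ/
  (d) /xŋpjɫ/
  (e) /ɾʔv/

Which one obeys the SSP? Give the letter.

b

(a) /hŋs/: profile 3-4-3 — violates.
(b) /ɾzɣʒx/: profile 6-3-3-3-3 — obeys.
(c) /dʃʔqʀ/: profile 1-3-1-1-6 — violates.
(d) /xŋpjɫ/: profile 3-4-1-7-5 — violates.
(e) /ɾʔv/: profile 6-1-3 — violates.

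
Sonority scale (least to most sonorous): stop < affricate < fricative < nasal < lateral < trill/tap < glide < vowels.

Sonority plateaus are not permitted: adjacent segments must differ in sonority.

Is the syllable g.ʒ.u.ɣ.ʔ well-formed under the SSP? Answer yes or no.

Onset: /g/ is a stop (sonority 1), /ʒ/ is a fricative (sonority 3); then the nucleus /u/ (sonority 8).
Onset profile 1-3-8 — rises to the nucleus.
Coda: /ɣ/ is a fricative (sonority 3), /ʔ/ is a stop (sonority 1).
Coda profile 8-3-1 — falls from the nucleus.

yes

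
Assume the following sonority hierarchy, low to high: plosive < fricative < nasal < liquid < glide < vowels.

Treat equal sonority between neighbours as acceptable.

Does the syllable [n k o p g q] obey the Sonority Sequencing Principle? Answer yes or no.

Onset: /n/ is a nasal (sonority 3), /k/ is a plosive (sonority 1); then the nucleus /o/ (sonority 6).
Onset profile 3-1-6 — does not rise throughout.
Coda: /p/ is a plosive (sonority 1), /g/ is a plosive (sonority 1), /q/ is a plosive (sonority 1).
Coda profile 6-1-1-1 — falls from the nucleus.

no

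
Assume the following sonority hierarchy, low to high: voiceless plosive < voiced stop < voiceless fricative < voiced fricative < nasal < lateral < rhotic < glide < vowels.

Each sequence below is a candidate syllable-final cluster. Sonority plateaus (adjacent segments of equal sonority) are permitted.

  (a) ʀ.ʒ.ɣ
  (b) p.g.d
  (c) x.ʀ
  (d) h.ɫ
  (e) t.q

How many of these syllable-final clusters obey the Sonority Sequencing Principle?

(a) ʀ.ʒ.ɣ: profile 7-4-4 — obeys.
(b) p.g.d: profile 1-2-2 — violates.
(c) x.ʀ: profile 3-7 — violates.
(d) h.ɫ: profile 3-6 — violates.
(e) t.q: profile 1-1 — obeys.

2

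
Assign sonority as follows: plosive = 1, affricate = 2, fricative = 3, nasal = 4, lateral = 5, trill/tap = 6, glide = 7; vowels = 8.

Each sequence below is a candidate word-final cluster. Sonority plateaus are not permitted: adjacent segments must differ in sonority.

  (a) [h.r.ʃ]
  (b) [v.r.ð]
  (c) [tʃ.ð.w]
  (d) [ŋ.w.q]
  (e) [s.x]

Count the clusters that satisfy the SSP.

(a) 3-6-3 → violates
(b) 3-6-3 → violates
(c) 2-3-7 → violates
(d) 4-7-1 → violates
(e) 3-3 → violates

0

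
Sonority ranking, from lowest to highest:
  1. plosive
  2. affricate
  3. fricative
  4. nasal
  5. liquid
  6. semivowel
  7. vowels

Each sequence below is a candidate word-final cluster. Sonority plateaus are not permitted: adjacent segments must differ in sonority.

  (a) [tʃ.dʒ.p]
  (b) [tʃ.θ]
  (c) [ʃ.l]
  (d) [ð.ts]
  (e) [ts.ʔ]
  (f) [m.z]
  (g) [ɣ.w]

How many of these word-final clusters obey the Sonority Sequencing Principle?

3

(a) sonority 2-2-1: ill-formed.
(b) sonority 2-3: ill-formed.
(c) sonority 3-5: ill-formed.
(d) sonority 3-2: well-formed.
(e) sonority 2-1: well-formed.
(f) sonority 4-3: well-formed.
(g) sonority 3-6: ill-formed.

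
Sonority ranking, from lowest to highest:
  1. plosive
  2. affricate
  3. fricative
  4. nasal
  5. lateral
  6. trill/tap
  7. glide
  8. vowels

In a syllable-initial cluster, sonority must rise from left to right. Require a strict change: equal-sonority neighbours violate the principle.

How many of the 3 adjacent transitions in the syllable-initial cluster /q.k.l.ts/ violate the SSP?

2

/q/: plosive = 1.
/k/: plosive = 1.
/l/: lateral = 5.
/ts/: affricate = 2.
/q/→/k/: 1→1 (plateau) — violation.
/k/→/l/: 1→5 (rises) — ok.
/l/→/ts/: 5→2 (does not rise) — violation.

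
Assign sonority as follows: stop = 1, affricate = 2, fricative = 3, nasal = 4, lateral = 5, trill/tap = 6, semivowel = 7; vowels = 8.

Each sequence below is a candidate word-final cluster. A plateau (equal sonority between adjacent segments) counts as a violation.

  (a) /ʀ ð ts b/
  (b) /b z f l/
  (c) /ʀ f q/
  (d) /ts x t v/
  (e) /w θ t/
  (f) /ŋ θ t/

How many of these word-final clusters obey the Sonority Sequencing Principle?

4

(a) /ʀ ð ts b/: profile 6-3-2-1 — obeys.
(b) /b z f l/: profile 1-3-3-5 — violates.
(c) /ʀ f q/: profile 6-3-1 — obeys.
(d) /ts x t v/: profile 2-3-1-3 — violates.
(e) /w θ t/: profile 7-3-1 — obeys.
(f) /ŋ θ t/: profile 4-3-1 — obeys.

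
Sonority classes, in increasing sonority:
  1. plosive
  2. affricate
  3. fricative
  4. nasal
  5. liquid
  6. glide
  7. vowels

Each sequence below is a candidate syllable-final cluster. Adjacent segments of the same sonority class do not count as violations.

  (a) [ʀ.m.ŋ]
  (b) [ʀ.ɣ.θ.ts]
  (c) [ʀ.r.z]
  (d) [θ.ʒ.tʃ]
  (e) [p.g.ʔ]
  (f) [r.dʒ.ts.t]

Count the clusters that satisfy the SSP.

(a) 5-4-4 → obeys
(b) 5-3-3-2 → obeys
(c) 5-5-3 → obeys
(d) 3-3-2 → obeys
(e) 1-1-1 → obeys
(f) 5-2-2-1 → obeys

6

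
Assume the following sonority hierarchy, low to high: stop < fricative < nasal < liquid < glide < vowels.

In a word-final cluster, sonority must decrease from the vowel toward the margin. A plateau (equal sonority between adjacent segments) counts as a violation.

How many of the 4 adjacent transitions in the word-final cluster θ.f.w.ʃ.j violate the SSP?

/θ/ is a fricative (sonority 2).
/f/ is a fricative (sonority 2).
/w/ is a glide (sonority 5).
/ʃ/ is a fricative (sonority 2).
/j/ is a glide (sonority 5).
/θ/→/f/: 2→2 (plateau) — violation.
/f/→/w/: 2→5 (does not fall) — violation.
/w/→/ʃ/: 5→2 (falls) — ok.
/ʃ/→/j/: 2→5 (does not fall) — violation.

3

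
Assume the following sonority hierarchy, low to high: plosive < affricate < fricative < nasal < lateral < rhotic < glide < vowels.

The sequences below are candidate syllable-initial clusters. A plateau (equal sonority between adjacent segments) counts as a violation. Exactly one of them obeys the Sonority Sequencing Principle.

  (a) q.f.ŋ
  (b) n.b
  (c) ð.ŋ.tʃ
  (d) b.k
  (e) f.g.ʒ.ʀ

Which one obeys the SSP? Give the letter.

(a) q.f.ŋ: profile 1-3-4 — obeys.
(b) n.b: profile 4-1 — violates.
(c) ð.ŋ.tʃ: profile 3-4-2 — violates.
(d) b.k: profile 1-1 — violates.
(e) f.g.ʒ.ʀ: profile 3-1-3-6 — violates.

a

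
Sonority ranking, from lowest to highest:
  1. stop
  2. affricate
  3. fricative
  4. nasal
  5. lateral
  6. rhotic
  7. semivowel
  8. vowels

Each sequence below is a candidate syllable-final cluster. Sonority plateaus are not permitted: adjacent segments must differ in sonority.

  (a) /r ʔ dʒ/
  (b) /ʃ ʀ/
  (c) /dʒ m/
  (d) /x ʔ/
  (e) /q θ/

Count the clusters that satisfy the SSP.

(a) /r ʔ dʒ/: profile 6-1-2 — violates.
(b) /ʃ ʀ/: profile 3-6 — violates.
(c) /dʒ m/: profile 2-4 — violates.
(d) /x ʔ/: profile 3-1 — obeys.
(e) /q θ/: profile 1-3 — violates.

1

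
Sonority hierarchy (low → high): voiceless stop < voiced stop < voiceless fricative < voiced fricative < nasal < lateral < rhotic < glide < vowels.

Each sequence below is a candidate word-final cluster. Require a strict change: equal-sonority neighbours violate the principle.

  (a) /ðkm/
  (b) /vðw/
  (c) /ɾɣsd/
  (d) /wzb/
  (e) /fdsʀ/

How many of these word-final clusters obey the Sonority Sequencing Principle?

2

(a) sonority 4-1-5: ill-formed.
(b) sonority 4-4-8: ill-formed.
(c) sonority 7-4-3-2: well-formed.
(d) sonority 8-4-2: well-formed.
(e) sonority 3-2-3-7: ill-formed.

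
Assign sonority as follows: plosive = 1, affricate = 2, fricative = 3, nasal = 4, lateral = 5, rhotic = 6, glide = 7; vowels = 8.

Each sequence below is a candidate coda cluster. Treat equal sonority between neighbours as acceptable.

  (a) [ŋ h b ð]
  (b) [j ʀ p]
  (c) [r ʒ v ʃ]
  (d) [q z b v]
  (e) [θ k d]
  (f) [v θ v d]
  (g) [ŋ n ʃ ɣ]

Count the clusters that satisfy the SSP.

5

(a) sonority 4-3-1-3: ill-formed.
(b) sonority 7-6-1: well-formed.
(c) sonority 6-3-3-3: well-formed.
(d) sonority 1-3-1-3: ill-formed.
(e) sonority 3-1-1: well-formed.
(f) sonority 3-3-3-1: well-formed.
(g) sonority 4-4-3-3: well-formed.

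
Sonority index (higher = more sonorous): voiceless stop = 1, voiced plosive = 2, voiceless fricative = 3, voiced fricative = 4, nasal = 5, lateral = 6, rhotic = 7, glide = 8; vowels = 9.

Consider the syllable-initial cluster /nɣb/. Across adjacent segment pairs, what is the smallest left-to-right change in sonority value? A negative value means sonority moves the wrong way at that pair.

/n/: nasal = 5.
/ɣ/: voiced fricative = 4.
/b/: voiced plosive = 2.
/n/→/ɣ/: change -1.
/ɣ/→/b/: change -2.
Minimum = -2.

-2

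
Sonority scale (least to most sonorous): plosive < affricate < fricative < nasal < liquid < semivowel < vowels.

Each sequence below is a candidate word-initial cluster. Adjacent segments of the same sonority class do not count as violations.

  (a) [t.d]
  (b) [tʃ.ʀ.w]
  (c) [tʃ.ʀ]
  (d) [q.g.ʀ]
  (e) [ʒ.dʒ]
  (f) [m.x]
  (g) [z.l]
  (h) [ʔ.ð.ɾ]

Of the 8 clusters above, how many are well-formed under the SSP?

6

(a) [t.d]: profile 1-1 — obeys.
(b) [tʃ.ʀ.w]: profile 2-5-6 — obeys.
(c) [tʃ.ʀ]: profile 2-5 — obeys.
(d) [q.g.ʀ]: profile 1-1-5 — obeys.
(e) [ʒ.dʒ]: profile 3-2 — violates.
(f) [m.x]: profile 4-3 — violates.
(g) [z.l]: profile 3-5 — obeys.
(h) [ʔ.ð.ɾ]: profile 1-3-5 — obeys.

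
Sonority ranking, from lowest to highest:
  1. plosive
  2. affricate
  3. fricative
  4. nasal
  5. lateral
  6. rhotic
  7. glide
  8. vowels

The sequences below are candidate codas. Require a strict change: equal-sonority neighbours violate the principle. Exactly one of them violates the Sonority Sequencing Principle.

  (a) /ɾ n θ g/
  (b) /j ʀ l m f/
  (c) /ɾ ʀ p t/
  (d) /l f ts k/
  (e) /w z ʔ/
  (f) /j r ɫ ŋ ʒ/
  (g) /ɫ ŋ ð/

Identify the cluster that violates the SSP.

(a) 6-4-3-1 → obeys
(b) 7-6-5-4-3 → obeys
(c) 6-6-1-1 → violates
(d) 5-3-2-1 → obeys
(e) 7-3-1 → obeys
(f) 7-6-5-4-3 → obeys
(g) 5-4-3 → obeys

c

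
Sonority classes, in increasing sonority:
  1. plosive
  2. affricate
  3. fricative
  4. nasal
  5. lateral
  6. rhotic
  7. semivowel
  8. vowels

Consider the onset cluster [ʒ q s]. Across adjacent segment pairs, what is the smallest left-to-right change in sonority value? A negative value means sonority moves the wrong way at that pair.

-2

/ʒ/ — fricative, sonority 3.
/q/ — plosive, sonority 1.
/s/ — fricative, sonority 3.
/ʒ/→/q/: change -2.
/q/→/s/: change +2.
Minimum = -2.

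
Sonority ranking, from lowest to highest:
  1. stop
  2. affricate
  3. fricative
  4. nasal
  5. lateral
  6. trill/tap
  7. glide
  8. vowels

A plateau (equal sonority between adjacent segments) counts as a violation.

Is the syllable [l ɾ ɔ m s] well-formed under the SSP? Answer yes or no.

Onset: /l/ is a lateral (sonority 5), /ɾ/ is a trill/tap (sonority 6); then the nucleus /ɔ/ (sonority 8).
Onset profile 5-6-8 — rises to the nucleus.
Coda: /m/ is a nasal (sonority 4), /s/ is a fricative (sonority 3).
Coda profile 8-4-3 — falls from the nucleus.

yes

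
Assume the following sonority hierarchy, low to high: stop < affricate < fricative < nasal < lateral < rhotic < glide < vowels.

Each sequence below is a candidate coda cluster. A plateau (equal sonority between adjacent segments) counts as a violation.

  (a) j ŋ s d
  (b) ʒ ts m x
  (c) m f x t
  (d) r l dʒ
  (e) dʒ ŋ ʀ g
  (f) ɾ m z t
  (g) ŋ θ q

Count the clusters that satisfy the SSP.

4

(a) sonority 7-4-3-1: well-formed.
(b) sonority 3-2-4-3: ill-formed.
(c) sonority 4-3-3-1: ill-formed.
(d) sonority 6-5-2: well-formed.
(e) sonority 2-4-6-1: ill-formed.
(f) sonority 6-4-3-1: well-formed.
(g) sonority 4-3-1: well-formed.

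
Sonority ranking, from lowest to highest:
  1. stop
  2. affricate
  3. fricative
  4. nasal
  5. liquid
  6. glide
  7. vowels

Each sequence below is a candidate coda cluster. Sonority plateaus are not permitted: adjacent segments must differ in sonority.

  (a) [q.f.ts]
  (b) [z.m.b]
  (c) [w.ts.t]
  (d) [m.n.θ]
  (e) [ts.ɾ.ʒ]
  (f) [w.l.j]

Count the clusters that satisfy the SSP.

(a) 1-3-2 → violates
(b) 3-4-1 → violates
(c) 6-2-1 → obeys
(d) 4-4-3 → violates
(e) 2-5-3 → violates
(f) 6-5-6 → violates

1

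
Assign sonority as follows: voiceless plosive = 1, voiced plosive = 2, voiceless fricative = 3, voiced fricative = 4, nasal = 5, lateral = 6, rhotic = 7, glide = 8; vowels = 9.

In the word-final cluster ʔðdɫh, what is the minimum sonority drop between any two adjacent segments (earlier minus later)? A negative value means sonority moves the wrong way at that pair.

/ʔ/ is a voiceless plosive (sonority 1).
/ð/ is a voiced fricative (sonority 4).
/d/ is a voiced plosive (sonority 2).
/ɫ/ is a lateral (sonority 6).
/h/ is a voiceless fricative (sonority 3).
/ʔ/→/ð/: change -3.
/ð/→/d/: change +2.
/d/→/ɫ/: change -4.
/ɫ/→/h/: change +3.
Minimum = -4.

-4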